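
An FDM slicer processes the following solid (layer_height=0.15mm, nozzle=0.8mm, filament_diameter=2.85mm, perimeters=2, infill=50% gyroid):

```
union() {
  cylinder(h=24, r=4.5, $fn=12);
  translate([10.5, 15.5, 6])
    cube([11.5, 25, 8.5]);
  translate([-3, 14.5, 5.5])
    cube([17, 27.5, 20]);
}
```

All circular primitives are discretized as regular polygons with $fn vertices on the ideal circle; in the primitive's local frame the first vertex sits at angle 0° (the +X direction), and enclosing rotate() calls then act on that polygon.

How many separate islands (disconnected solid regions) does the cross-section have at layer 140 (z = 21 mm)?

At z = 21 mm: the r=4.5 cylinder gives a regular 12-gon of circumradius 4.5 (constant along its height); the cube at (10.5, 15.5) is absent (z outside [6, 14.5]); the cube at (-3, 14.5) is present — its section is the full 17×27.5 rectangle; Combining (union): the 2 present regions are separate (no shared area or edge), so areas and boundary lengths simply add and each stays a separate island — 2 connected regions. Overall, the cross-section has 2 separate islands. Island count = 2.

2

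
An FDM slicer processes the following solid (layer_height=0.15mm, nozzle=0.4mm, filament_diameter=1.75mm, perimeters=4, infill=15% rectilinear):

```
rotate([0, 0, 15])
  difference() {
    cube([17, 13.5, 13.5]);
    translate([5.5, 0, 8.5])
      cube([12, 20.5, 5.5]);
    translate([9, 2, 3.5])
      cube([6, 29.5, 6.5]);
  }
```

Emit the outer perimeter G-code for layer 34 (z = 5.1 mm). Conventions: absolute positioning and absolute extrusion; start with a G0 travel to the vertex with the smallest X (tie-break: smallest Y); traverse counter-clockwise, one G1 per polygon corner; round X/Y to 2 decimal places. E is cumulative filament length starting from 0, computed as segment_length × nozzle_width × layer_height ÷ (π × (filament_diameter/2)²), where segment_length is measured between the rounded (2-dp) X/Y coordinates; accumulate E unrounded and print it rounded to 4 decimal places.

At z = 5.1 mm: the cube (footprint 17×13.5) is included at this height; the cube at (5.5, 0) does not reach this height (z outside [8.5, 14]); the cube at (9, 2) (footprint 6×29.5) is included at this height; Subtracting the remaining from the first: starting from the 17×13.5 cube, the 6×29.5 cube at (9, 2) partially overlaps it — only the 69.00 mm² overlap (of its 177.00 mm²) is removed, clipping the outline — 1 connected region; (rotated 15° about Z; rotation is an isometry so areas/perimeters/island counts are preserved). The outline is a single polygon with 8 vertices. Extrusion per mm of travel: 0.4 × 0.15 / (π × 0.875²) = 0.024945. Accumulating E over each segment gives final E = 2.0954.

G0 X-3.49 Y13.04 Z5.10
G1 X0.00 Y0.00 E0.3367
G1 X16.42 Y4.40 E0.7608
G1 X12.93 Y17.44 E1.0975
G1 X10.99 Y16.92 E1.1476
G1 X13.97 Y5.81 E1.4346
G1 X8.18 Y4.26 E1.5841
G1 X5.20 Y15.37 E1.8710
G1 X-3.49 Y13.04 E2.0954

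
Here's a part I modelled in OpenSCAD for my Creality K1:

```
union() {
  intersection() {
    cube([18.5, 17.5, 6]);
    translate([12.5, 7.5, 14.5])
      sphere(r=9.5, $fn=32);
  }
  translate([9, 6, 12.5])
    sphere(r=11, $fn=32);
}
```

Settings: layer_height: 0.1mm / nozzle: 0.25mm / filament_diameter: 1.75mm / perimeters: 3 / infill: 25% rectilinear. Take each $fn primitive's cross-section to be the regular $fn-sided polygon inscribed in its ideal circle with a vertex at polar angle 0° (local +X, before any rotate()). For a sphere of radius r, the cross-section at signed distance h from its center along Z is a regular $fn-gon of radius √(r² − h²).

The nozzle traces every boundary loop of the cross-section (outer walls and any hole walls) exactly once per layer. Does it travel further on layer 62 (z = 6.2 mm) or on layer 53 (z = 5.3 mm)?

layer 62 (z = 6.2 mm)

Layer 62 (z = 6.2): the cube is not intersected at this z (z outside [0, 6]); the r=9.5 sphere at (12.5, 7.5) slices to a regular 32-gon of circumradius 4.622 (√(r²−h²) with h=8.3 from center) (perimeter = 2·32·4.622·sin(180°/32) = 28.99 mm); Taking the intersection: at least one operand is absent at this height, so nothing remains; the sphere at (9, 6): section is a regular 32-gon, circumradius = √(r²−h²) = √(11²−6.3²) = 9.017 (perimeter = 2·32·9.017·sin(180°/32) = 56.57 mm); Combining (union): only the r=11 sphere at (9, 6) is present, so the union is just that shape — boundary = 56.57 mm. So its perimeter = 56.57 mm. Layer 53 (z = 5.3): the 18.5×17.5 cube contributes its full rectangle (perimeter 72.00 mm); the r=9.5 sphere at (12.5, 7.5) slices to a regular 32-gon of circumradius 2.369 (√(r²−h²) with h=9.2 from center) (perimeter = 2·32·2.369·sin(180°/32) = 14.86 mm); Taking the intersection: the r=9.5 sphere at (12.5, 7.5) lies inside the 18.5×17.5 cube, so the common part is the r=9.5 sphere at (12.5, 7.5) itself — boundary = 14.86 mm; the r=11 sphere at (9, 6) contributes a regular 32-gon of circumradius √(11²−7.2²) = 8.316 (perimeter = 2·32·8.316·sin(180°/32) = 52.17 mm); Combining (union): the result so far lies entirely inside the r=11 sphere at (9, 6), so the union is just the r=11 sphere at (9, 6) — boundary = 52.17 mm. So its perimeter = 52.17 mm. Layer 62 is larger (56.57 vs 52.17 mm).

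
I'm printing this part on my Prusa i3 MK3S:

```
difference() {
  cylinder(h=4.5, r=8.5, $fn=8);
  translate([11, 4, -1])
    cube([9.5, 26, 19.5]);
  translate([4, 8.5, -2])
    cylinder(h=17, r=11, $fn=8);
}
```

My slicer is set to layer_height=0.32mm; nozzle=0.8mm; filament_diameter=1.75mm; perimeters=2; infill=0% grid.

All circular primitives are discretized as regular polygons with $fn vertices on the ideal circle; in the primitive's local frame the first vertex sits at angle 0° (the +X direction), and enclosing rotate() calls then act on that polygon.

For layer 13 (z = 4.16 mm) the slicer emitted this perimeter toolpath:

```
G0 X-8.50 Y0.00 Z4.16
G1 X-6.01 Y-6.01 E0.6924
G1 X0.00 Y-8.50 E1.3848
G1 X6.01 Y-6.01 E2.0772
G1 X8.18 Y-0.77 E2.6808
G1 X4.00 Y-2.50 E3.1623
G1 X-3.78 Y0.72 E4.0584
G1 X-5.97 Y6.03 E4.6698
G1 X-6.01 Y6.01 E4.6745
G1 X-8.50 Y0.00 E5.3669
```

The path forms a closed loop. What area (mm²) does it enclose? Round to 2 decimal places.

Apply the shoelace formula to the sequence of (X, Y) vertices; enclosed area = 103.40 mm².

103.40 mm²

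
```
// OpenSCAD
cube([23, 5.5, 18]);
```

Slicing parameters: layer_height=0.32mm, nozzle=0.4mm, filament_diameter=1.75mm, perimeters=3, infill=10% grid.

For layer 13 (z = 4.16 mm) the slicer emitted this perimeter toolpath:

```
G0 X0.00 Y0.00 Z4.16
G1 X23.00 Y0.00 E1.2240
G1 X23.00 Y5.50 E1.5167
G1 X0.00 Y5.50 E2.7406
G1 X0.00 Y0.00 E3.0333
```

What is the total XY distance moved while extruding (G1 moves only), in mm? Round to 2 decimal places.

Sum the Euclidean lengths of each G1 segment: total = 57.00 mm.

57.00 mm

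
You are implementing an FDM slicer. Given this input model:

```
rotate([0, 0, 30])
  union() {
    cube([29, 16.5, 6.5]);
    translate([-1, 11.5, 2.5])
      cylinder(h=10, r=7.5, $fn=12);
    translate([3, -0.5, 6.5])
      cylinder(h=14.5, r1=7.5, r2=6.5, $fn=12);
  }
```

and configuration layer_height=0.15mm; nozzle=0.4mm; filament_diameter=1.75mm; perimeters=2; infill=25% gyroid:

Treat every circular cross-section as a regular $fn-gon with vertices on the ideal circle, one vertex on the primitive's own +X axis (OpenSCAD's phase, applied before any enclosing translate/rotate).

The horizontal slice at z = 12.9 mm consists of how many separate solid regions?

1

At z = 12.9 mm: the cube is absent (z outside [0, 6.5]); the cylinder at (-1, 11.5) is not intersected at this z (z outside [2.5, 12.5]); the cone at (3, -0.5) contributes a regular 12-gon of circumradius 7.059 (interpolated between r1=7.5 and r2=6.5 at t=0.441); Combining (union): only the cone at (3, -0.5) is present, so the union is just that shape — 1 connected region; (rotated 30° about Z; rotation is an isometry so areas/perimeters/island counts are preserved). The result has 1 disconnected region.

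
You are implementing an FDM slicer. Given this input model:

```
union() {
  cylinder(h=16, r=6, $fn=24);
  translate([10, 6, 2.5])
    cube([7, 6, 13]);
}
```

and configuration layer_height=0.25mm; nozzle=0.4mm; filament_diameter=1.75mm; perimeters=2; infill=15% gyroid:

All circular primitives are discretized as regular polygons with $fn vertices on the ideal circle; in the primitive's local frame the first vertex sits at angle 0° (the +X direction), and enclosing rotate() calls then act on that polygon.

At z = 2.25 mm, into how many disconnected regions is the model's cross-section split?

At z = 2.25 mm: the r=6 cylinder gives a regular 24-gon of circumradius 6 (constant along its height); the cube at (10, 6) is not intersected at this z (z outside [2.5, 15.5]); Taking the union: only the r=6 cylinder is present, so the union is just that shape — 1 connected region. The result has 1 disconnected region.

1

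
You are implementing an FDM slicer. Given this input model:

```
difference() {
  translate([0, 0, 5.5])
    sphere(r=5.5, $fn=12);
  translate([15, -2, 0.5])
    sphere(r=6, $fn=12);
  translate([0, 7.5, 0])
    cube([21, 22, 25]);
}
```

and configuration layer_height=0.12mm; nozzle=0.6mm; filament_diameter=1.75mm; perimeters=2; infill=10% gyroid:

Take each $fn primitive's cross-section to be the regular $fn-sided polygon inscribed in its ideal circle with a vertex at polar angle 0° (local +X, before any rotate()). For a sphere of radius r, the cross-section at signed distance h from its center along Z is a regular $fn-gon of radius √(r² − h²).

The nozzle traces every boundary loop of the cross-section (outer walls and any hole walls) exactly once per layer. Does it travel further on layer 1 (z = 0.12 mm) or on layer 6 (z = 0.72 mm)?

Layer 1 (z = 0.12): the r=5.5 sphere contributes a regular 12-gon of circumradius √(5.5²−5.38²) = 1.143 (perimeter = 2·12·1.143·sin(180°/12) = 7.10 mm); the sphere at (15, -2): section is a regular 12-gon, circumradius = √(r²−h²) = √(6²−0.38²) = 5.988 (perimeter = 2·12·5.988·sin(180°/12) = 37.20 mm); the 21×22 cube at (0, 7.5) contributes its full rectangle (perimeter 86.00 mm); After the difference (first − rest): starting from the r=5.5 sphere, the r=6 sphere at (15, -2) misses the remaining region (no effect); the 21×22 cube at (0, 7.5) misses the remaining region (no effect) — boundary = 7.10 mm. So its perimeter = 7.10 mm. Layer 6 (z = 0.72): the r=5.5 sphere contributes a regular 12-gon of circumradius √(5.5²−4.78²) = 2.721 (perimeter = 2·12·2.721·sin(180°/12) = 16.90 mm); the r=6 sphere at (15, -2) slices to a regular 12-gon of circumradius 5.996 (√(r²−h²) with h=0.22 from center) (perimeter = 2·12·5.996·sin(180°/12) = 37.24 mm); the 21×22 cube at (0, 7.5) contributes its full rectangle (perimeter 86.00 mm); Subtracting the remaining from the first: starting from the r=5.5 sphere, the r=6 sphere at (15, -2) misses the remaining region (no effect); the 21×22 cube at (0, 7.5) misses the remaining region (no effect) — boundary = 16.90 mm. So its perimeter = 16.90 mm. Layer 6 is larger (16.90 vs 7.10 mm).

layer 6 (z = 0.72 mm)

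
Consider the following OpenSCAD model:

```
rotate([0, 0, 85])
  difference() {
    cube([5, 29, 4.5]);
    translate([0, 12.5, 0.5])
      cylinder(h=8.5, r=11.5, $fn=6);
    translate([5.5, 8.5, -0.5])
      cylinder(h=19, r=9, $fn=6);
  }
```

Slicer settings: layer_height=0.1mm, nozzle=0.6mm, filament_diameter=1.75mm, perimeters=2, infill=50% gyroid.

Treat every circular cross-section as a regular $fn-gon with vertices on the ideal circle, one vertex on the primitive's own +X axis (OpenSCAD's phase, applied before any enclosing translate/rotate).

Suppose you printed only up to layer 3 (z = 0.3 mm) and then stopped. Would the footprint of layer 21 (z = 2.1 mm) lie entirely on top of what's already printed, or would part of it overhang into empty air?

Compare the two slices. At z = 0.3: the cube (footprint 5×29) is included at this height (area 145.00 mm²); the cylinder at (0, 12.5) is not intersected at this z (z outside [0.5, 9]); the r=9 cylinder at (5.5, 8.5) contributes a regular 6-gon of circumradius 9 (area = (6/2)·9.000²·sin(360°/6) = 210.44 mm²); After the difference (first − rest): starting from the 5×29 cube (145.00 mm²), the r=9 cylinder at (5.5, 8.5) partially overlaps it — only the 76.21 mm² overlap (of its 210.44 mm²) is removed, clipping the outline — area = 68.79 mm²; (whole slice rotated 85° about Z — lengths, areas and connectivity unchanged). At z = 2.1: the cube is present — its section is the full 5×29 rectangle (area 145.00 mm²); the r=11.5 cylinder at (0, 12.5) gives a regular 6-gon of circumradius 11.5 (constant along its height) (area = (6/2)·11.500²·sin(360°/6) = 343.60 mm²); the r=9 cylinder at (5.5, 8.5) contributes a regular 6-gon of circumradius 9 (area = (6/2)·9.000²·sin(360°/6) = 210.44 mm²); Subtracting the remaining from the first: starting from the 5×29 cube (145.00 mm²), the r=11.5 cylinder at (0, 12.5) partially overlaps it — only the 99.59 mm² overlap (of its 343.60 mm²) is removed, clipping the outline; the r=9 cylinder at (5.5, 8.5) partially overlaps it — only the 8.31 mm² overlap (of its 210.44 mm²) is removed, clipping the outline — area = 37.10 mm²; (whole slice rotated 85° about Z — lengths, areas and connectivity unchanged). Checking containment: the cross-section at z = 2.1 is a subset of the cross-section at z = 0.3.

entirely on top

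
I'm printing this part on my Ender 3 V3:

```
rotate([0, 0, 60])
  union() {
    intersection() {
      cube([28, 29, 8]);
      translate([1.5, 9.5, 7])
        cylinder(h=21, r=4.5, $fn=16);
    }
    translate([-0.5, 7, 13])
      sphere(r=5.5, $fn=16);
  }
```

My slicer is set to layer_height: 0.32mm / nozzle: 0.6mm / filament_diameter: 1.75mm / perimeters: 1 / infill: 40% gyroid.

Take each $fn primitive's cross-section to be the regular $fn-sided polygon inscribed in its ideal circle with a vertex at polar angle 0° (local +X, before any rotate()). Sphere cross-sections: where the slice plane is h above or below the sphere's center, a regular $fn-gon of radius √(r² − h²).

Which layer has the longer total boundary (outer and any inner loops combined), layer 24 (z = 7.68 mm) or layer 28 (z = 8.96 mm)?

Layer 24 (z = 7.68): the cube is present — its section is the full 28×29 rectangle (perimeter 114.00 mm); the cylinder at (1.5, 9.5): section is a regular 16-gon, circumradius r=4.5 (perimeter = 2·16·4.500·sin(180°/16) = 28.09 mm); Keeping only the common overlap: the r=4.5 cylinder at (1.5, 9.5) partially overlaps the 28×29 cube; clipping to the common part keeps 44.05 mm² — boundary = 25.51 mm; the sphere at (-0.5, 7): section is a regular 16-gon, circumradius = √(r²−h²) = √(5.5²−5.32²) = 1.396 (perimeter = 2·16·1.396·sin(180°/16) = 8.71 mm); Combining (union): the regions partially overlap (shared area 1.64 mm²), so the edge portions inside another operand are dropped and the merged outline is re-measured after clipping — boundary = 28.29 mm; (whole slice rotated 60° about Z — lengths, areas and connectivity unchanged). So its perimeter = 28.29 mm. Layer 28 (z = 8.96): the cube does not reach this height (z outside [0, 8]); the r=4.5 cylinder at (1.5, 9.5) contributes a regular 16-gon of circumradius 4.5 (perimeter = 2·16·4.500·sin(180°/16) = 28.09 mm); Taking the intersection: at least one operand is absent at this height, so nothing remains; the sphere at (-0.5, 7): section is a regular 16-gon, circumradius = √(r²−h²) = √(5.5²−4.04²) = 3.732 (perimeter = 2·16·3.732·sin(180°/16) = 23.30 mm); Combining (union): only the r=5.5 sphere at (-0.5, 7) is present, so the union is just that shape — boundary = 23.30 mm; (rotated 60° about Z; rotation is an isometry so areas/perimeters/island counts are preserved). So its perimeter = 23.30 mm. Layer 24 is larger (28.29 vs 23.30 mm).

layer 24 (z = 7.68 mm)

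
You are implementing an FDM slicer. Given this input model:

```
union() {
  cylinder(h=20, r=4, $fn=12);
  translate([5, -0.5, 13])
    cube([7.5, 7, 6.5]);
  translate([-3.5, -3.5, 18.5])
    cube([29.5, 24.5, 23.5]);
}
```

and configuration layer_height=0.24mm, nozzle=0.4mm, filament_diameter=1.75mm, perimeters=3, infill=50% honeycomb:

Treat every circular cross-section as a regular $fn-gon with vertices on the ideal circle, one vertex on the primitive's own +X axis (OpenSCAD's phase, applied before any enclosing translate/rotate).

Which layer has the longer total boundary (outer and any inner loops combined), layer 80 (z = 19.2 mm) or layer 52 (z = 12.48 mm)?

Layer 80 (z = 19.2): the r=4 cylinder gives a regular 12-gon of circumradius 4 (constant along its height) (perimeter = 2·12·4.000·sin(180°/12) = 24.85 mm); the cube at (5, -0.5) (footprint 7.5×7) is included at this height (perimeter 29.00 mm); the 29.5×24.5 cube at (-3.5, -3.5) contributes its full rectangle (perimeter 108.00 mm); Merging all regions: the regions partially overlap (shared area 98.63 mm²), so the edge portions inside another operand are dropped and the merged outline is re-measured after clipping — boundary = 108.26 mm. So its perimeter = 108.26 mm. Layer 52 (z = 12.48): the cylinder: section is a regular 12-gon, circumradius r=4 (perimeter = 2·12·4.000·sin(180°/12) = 24.85 mm); the cube at (5, -0.5) is absent (z outside [13, 19.5]); the cube at (-3.5, -3.5) does not reach this height (z outside [18.5, 42]); Merging all regions: only the r=4 cylinder is present, so the union is just that shape — boundary = 24.85 mm. So its perimeter = 24.85 mm. Layer 80 is larger (108.26 vs 24.85 mm).

layer 80 (z = 19.2 mm)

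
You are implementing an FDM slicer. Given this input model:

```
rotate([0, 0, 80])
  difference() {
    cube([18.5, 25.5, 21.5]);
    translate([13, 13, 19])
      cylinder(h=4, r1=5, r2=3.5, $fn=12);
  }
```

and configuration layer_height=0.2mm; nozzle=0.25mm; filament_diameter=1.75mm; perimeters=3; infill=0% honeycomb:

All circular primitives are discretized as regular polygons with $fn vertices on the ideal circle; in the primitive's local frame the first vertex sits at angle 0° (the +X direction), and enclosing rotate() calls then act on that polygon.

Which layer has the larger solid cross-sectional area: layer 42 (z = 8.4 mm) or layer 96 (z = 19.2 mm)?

layer 42 (z = 8.4 mm)

Layer 42 (z = 8.4): the cube (footprint 18.5×25.5) is included at this height (area 471.75 mm²); the cone at (13, 13) is absent (z outside [19, 23]); Taking the first minus the rest: none of the subtracted shapes is present at this height, so the 18.5×25.5 cube is unchanged — area = 471.75 mm²; (rotated 80° about Z; rotation is an isometry so areas/perimeters/island counts are preserved). So its area = 471.75 mm². Layer 96 (z = 19.2): the cube is present — its section is the full 18.5×25.5 rectangle (area 471.75 mm²); the cone at (13, 13) (r1=5→r2=3.5) has section circumradius 4.925 here — a regular 12-gon (area = (12/2)·4.925²·sin(360°/12) = 72.77 mm²); Subtracting the remaining from the first: starting from the 18.5×25.5 cube (471.75 mm²), the cone at (13, 13) lies wholly inside it (removes its full 72.77 mm² and its 30.59 mm outline becomes a hole wall) — area = 398.98 mm²; (rotated 80° about Z; rotation is an isometry so areas/perimeters/island counts are preserved). So its area = 398.98 mm². Layer 42 is larger (471.75 vs 398.98 mm²).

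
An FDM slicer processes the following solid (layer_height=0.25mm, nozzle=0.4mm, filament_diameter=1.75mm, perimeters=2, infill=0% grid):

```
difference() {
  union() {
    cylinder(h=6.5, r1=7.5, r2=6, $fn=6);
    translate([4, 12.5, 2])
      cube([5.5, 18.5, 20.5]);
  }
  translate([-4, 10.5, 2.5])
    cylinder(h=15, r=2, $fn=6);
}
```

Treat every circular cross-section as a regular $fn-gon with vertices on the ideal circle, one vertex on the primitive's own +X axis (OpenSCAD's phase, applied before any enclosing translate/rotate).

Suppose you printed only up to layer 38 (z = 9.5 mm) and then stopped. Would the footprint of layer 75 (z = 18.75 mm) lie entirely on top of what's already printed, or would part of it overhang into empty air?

Compare the two slices. At z = 9.5: the cone is not intersected at this z (z outside [0, 6.5]); the 5.5×18.5 cube at (4, 12.5) contributes its full rectangle (area 101.75 mm²); Taking the union: only the 5.5×18.5 cube at (4, 12.5) is present, so the union is just that shape — area = 101.75 mm²; the r=2 cylinder at (-4, 10.5) contributes a regular 6-gon of circumradius 2 (area = (6/2)·2.000²·sin(360°/6) = 10.39 mm²); Taking the first minus the rest: starting from the result so far (101.75 mm²), the r=2 cylinder at (-4, 10.5) misses the remaining region (no effect) — area = 101.75 mm². At z = 18.75: the cone is absent (z outside [0, 6.5]); the cube at (4, 12.5) (footprint 5.5×18.5) is included at this height (area 101.75 mm²); Merging all regions: only the 5.5×18.5 cube at (4, 12.5) is present, so the union is just that shape — area = 101.75 mm²; the cylinder at (-4, 10.5) does not reach this height (z outside [2.5, 17.5]); After the difference (first − rest): none of the subtracted shapes is present at this height, so that combined region is unchanged — area = 101.75 mm². Checking containment: the cross-section at z = 18.75 is a subset of the cross-section at z = 9.5.

entirely on top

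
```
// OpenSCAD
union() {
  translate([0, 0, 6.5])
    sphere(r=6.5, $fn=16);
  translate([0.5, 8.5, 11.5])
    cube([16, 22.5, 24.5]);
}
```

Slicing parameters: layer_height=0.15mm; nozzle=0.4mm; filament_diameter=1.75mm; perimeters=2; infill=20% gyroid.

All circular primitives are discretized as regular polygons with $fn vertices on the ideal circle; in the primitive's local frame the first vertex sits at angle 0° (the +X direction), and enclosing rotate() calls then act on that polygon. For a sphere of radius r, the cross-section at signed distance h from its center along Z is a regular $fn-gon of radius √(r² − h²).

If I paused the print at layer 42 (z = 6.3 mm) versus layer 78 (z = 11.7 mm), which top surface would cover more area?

Layer 42 (z = 6.3): the sphere: section is a regular 16-gon, circumradius = √(r²−h²) = √(6.5²−0.2²) = 6.497 (area = (16/2)·6.497²·sin(360°/16) = 129.22 mm²); the cube at (0.5, 8.5) does not reach this height (z outside [11.5, 36]); Taking the union: only the r=6.5 sphere is present, so the union is just that shape — area = 129.22 mm². So its area = 129.22 mm². Layer 78 (z = 11.7): the r=6.5 sphere slices to a regular 16-gon of circumradius 3.900 (√(r²−h²) with h=5.2 from center) (area = (16/2)·3.900²·sin(360°/16) = 46.56 mm²); the cube at (0.5, 8.5) is present — its section is the full 16×22.5 rectangle (area 360.00 mm²); Combining (union): the 2 present regions are separate (no shared area or edge), so areas and boundary lengths simply add and each stays a separate island — area = 406.56 mm². So its area = 406.56 mm². Layer 78 is larger (406.56 vs 129.22 mm²).

layer 78 (z = 11.7 mm)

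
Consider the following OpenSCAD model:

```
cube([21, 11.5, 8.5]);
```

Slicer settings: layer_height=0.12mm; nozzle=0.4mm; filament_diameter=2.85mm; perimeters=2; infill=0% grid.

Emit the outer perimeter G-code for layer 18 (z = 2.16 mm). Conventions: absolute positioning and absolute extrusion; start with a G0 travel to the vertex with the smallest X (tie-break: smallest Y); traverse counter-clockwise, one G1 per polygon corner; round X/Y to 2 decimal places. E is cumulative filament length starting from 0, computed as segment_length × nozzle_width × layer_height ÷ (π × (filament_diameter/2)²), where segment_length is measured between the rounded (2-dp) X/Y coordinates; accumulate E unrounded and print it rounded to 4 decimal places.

At z = 2.16 mm: the 21×11.5 cube contributes its full rectangle. The outline is a single polygon with 4 vertices. Extrusion per mm of travel: 0.4 × 0.12 / (π × 1.425²) = 0.007524. Accumulating E over each segment gives final E = 0.4891.

G0 X0.00 Y0.00 Z2.16
G1 X21.00 Y0.00 E0.1580
G1 X21.00 Y11.50 E0.2445
G1 X0.00 Y11.50 E0.4025
G1 X0.00 Y0.00 E0.4891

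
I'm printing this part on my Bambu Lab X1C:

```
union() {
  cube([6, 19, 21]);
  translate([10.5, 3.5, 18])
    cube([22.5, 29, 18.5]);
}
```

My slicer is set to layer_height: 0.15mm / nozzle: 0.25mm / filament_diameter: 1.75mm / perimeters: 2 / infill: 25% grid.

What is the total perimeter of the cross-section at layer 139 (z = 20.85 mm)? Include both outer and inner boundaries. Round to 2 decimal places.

At z = 20.85 mm: the cube is present — its section is the full 6×19 rectangle (perimeter 50.00 mm); the 22.5×29 cube at (10.5, 3.5) contributes its full rectangle (perimeter 103.00 mm); Taking the union: the 2 present regions are separate (no shared area or edge), so areas and boundary lengths simply add and each stays a separate island — boundary = 153.00 mm. Overall, the cross-section has 2 separate islands. Total boundary length (outer) = 153.00 mm.

153.00 mm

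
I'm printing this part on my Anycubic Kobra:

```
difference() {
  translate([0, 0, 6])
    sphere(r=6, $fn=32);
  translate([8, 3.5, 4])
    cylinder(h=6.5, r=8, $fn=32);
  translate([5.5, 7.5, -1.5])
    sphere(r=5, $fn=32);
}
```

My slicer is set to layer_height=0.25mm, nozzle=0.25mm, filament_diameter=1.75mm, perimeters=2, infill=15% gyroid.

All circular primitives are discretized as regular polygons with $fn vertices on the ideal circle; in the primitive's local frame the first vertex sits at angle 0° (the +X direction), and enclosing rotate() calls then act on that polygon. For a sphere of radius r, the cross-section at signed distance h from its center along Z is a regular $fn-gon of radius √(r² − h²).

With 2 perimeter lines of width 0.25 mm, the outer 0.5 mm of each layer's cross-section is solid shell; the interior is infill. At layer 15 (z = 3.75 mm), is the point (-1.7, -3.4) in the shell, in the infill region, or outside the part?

infill

At z = 3.75 mm: the r=6 sphere slices to a regular 32-gon of circumradius 5.562 (√(r²−h²) with h=2.25 from center); the cylinder at (8, 3.5) is absent (z outside [4, 10.5]); the sphere at (5.5, 7.5) is not intersected at this z (|z−center|=5.250 > r=5); After the difference (first − rest): none of the subtracted shapes is present at this height, so the r=6 sphere is unchanged — 1 connected region. Overall, the cross-section is a single solid region. The nearest boundary edge runs (-3.09, -4.62)→(-2.13, -5.14); distance from the point to it = 1.74 mm. The point is inside the cross-section and 1.74 mm from the nearest boundary — more than the 0.5 mm shell width (2 × 0.25), so it's in the infill interior.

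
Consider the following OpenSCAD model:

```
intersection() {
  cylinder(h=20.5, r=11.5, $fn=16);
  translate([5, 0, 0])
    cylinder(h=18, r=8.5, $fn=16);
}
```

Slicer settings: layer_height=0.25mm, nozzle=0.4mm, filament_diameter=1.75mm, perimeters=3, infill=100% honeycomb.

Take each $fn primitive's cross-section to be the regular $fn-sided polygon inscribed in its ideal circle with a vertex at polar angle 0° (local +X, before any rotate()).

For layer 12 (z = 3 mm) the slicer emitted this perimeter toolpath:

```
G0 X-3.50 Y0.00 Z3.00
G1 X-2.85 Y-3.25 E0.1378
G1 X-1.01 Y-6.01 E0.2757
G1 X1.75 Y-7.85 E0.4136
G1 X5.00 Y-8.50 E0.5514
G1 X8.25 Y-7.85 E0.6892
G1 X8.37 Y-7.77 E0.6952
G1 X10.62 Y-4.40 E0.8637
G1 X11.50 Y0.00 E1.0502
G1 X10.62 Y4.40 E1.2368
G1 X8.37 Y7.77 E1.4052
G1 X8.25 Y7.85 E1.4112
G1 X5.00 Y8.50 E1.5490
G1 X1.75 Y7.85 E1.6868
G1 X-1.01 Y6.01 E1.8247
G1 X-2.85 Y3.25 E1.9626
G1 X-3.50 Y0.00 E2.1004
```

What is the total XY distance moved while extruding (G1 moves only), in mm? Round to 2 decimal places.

50.52 mm

Sum the Euclidean lengths of each G1 segment: total = 50.52 mm.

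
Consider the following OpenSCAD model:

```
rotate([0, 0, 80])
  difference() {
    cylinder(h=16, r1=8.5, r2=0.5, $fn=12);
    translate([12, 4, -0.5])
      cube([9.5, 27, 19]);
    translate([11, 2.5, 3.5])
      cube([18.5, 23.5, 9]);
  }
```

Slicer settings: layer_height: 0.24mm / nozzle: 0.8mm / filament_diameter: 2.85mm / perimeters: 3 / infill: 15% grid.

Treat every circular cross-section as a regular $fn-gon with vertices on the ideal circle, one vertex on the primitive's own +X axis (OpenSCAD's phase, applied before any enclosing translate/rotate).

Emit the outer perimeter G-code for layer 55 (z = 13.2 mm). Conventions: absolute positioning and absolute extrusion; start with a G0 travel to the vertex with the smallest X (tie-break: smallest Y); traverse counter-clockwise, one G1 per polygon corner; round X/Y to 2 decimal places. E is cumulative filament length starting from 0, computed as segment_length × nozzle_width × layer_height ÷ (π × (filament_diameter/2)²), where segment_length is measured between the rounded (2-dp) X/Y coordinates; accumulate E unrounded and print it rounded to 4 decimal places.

At z = 13.2 mm: the cone contributes a regular 12-gon of circumradius 1.900 (interpolated between r1=8.5 and r2=0.5 at t=0.825); the cube at (12, 4) is present — its section is the full 9.5×27 rectangle; the cube at (11, 2.5) is absent (z outside [3.5, 12.5]); Subtracting the remaining from the first: starting from the cone, the 9.5×27 cube at (12, 4) misses the remaining region (no effect) — 1 connected region; (whole slice rotated 80° about Z — lengths, areas and connectivity unchanged). The outline is a single polygon with 12 vertices. Extrusion per mm of travel: 0.8 × 0.24 / (π × 1.425²) = 0.030097. Accumulating E over each segment gives final E = 0.3556.

G0 X-1.87 Y0.33 Z13.20
G1 X-1.79 Y-0.65 E0.0296
G1 X-1.22 Y-1.46 E0.0594
G1 X-0.33 Y-1.87 E0.0889
G1 X0.65 Y-1.79 E0.1185
G1 X1.46 Y-1.22 E0.1483
G1 X1.87 Y-0.33 E0.1778
G1 X1.79 Y0.65 E0.2074
G1 X1.22 Y1.46 E0.2372
G1 X0.33 Y1.87 E0.2667
G1 X-0.65 Y1.79 E0.2963
G1 X-1.46 Y1.22 E0.3261
G1 X-1.87 Y0.33 E0.3556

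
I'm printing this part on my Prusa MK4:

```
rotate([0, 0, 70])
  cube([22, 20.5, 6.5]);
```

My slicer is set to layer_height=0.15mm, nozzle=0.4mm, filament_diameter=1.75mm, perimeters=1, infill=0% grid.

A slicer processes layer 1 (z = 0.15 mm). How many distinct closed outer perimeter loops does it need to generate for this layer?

1

At z = 0.15 mm: the 22×20.5 cube contributes its full rectangle; (whole slice rotated 70° about Z — lengths, areas and connectivity unchanged). The result has 1 disconnected region.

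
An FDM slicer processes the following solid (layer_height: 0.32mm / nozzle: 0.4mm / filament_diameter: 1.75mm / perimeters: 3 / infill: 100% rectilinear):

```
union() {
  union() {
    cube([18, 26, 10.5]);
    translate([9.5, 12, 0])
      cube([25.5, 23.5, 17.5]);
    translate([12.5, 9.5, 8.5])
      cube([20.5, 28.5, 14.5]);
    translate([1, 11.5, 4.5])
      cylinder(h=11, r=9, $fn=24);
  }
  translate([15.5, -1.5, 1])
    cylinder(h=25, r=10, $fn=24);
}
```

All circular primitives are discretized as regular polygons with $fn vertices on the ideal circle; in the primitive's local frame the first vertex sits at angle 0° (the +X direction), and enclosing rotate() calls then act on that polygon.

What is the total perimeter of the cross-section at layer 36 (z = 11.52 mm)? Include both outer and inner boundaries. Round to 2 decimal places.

221.96 mm

At z = 11.52 mm: the cube is not intersected at this z (z outside [0, 10.5]); the 25.5×23.5 cube at (9.5, 12) contributes its full rectangle (perimeter 98.00 mm); the cube at (12.5, 9.5) is present — its section is the full 20.5×28.5 rectangle (perimeter 98.00 mm); the cylinder at (1, 11.5): section is a regular 24-gon, circumradius r=9 (perimeter = 2·24·9.000·sin(180°/24) = 56.39 mm); Merging all regions: the regions partially overlap (shared area 482.37 mm²), so the edge portions inside another operand are dropped and the merged outline is re-measured after clipping — boundary = 159.31 mm; the cylinder at (15.5, -1.5): section is a regular 24-gon, circumradius r=10 (perimeter = 2·24·10.000·sin(180°/24) = 62.65 mm); Combining (union): the 2 present regions are separate (no shared area or edge), so areas and boundary lengths simply add and each stays a separate island — boundary = 221.96 mm. Overall, the cross-section has 2 separate islands. Total boundary length (outer) = 221.96 mm.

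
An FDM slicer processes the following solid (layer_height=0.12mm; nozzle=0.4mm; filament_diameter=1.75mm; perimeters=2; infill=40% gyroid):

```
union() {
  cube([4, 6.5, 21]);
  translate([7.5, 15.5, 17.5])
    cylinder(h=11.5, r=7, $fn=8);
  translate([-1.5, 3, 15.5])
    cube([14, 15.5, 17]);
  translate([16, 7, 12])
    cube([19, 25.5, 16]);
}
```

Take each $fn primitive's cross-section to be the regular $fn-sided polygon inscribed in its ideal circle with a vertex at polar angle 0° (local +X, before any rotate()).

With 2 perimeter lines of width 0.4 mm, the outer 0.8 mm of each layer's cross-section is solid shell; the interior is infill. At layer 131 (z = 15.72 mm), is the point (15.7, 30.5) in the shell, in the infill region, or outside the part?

At z = 15.72 mm: the cube (footprint 4×6.5) is included at this height; the cylinder at (7.5, 15.5) is absent (z outside [17.5, 29]); the cube at (-1.5, 3) (footprint 14×15.5) is included at this height; the 19×25.5 cube at (16, 7) contributes its full rectangle; Merging all regions: the regions partially overlap (shared area 14.00 mm²), so overlapping operands fuse into one piece — 2 connected regions. Overall, the cross-section has 2 separate islands. The nearest boundary edge runs (16.00, 7.00)→(16.00, 32.50); distance from the point to it = 0.30 mm. The point is not inside any of the regions above, so it lies outside the cross-section (0.30 mm from the nearest boundary).

outside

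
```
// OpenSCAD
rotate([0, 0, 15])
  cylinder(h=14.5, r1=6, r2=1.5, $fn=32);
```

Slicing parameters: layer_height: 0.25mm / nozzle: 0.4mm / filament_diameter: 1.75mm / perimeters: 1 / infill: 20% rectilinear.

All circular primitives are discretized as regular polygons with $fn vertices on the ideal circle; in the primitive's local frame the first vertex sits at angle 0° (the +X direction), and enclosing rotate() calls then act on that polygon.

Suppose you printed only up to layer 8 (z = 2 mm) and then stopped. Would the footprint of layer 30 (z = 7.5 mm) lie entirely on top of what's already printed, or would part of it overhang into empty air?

Compare the two slices. At z = 2: the cone (r1=6→r2=1.5) has section circumradius 5.379 here — a regular 32-gon (area = (32/2)·5.379²·sin(360°/32) = 90.33 mm²); (rotated 15° about Z; rotation is an isometry so areas/perimeters/island counts are preserved). At z = 7.5: the cone (r1=6→r2=1.5) has section circumradius 3.672 here — a regular 32-gon (area = (32/2)·3.672²·sin(360°/32) = 42.10 mm²); (rotated 15° about Z; rotation is an isometry so areas/perimeters/island counts are preserved). Checking containment: the cross-section at z = 7.5 is a subset of the cross-section at z = 2.

entirely on top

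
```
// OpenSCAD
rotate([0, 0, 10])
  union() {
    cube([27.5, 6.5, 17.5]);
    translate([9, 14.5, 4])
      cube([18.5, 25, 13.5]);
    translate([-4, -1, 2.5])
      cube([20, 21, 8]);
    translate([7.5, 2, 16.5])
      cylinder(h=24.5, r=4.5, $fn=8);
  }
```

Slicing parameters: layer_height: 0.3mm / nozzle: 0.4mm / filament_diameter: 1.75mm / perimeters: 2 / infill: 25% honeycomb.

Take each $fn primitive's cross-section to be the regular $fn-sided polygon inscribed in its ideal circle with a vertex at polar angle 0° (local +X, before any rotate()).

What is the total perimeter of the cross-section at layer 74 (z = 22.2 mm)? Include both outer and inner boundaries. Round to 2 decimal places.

At z = 22.2 mm: the cube does not reach this height (z outside [0, 17.5]); the cube at (9, 14.5) does not reach this height (z outside [4, 17.5]); the cube at (-4, -1) is absent (z outside [2.5, 10.5]); the r=4.5 cylinder at (7.5, 2) contributes a regular 8-gon of circumradius 4.5 (perimeter = 2·8·4.500·sin(180°/8) = 27.55 mm); Combining (union): only the r=4.5 cylinder at (7.5, 2) is present, so the union is just that shape — boundary = 27.55 mm; (whole slice rotated 10° about Z — lengths, areas and connectivity unchanged). Overall, the cross-section is a single solid region. Total boundary length (outer) = 27.55 mm.

27.55 mm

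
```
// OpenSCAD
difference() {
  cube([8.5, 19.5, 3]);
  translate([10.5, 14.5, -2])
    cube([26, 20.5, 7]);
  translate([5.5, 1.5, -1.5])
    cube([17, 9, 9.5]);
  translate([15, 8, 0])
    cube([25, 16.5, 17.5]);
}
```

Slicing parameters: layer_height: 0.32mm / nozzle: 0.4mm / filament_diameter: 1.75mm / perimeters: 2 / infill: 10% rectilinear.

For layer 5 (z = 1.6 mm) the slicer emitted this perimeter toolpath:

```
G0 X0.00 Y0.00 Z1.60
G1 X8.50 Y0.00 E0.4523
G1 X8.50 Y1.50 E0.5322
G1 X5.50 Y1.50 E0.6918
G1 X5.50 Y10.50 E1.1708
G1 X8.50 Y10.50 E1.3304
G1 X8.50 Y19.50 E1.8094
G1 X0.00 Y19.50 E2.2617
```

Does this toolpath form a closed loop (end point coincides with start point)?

Start point (G0): (0.00, 0.00). End point (last G1): the path does not return to the start — open.

no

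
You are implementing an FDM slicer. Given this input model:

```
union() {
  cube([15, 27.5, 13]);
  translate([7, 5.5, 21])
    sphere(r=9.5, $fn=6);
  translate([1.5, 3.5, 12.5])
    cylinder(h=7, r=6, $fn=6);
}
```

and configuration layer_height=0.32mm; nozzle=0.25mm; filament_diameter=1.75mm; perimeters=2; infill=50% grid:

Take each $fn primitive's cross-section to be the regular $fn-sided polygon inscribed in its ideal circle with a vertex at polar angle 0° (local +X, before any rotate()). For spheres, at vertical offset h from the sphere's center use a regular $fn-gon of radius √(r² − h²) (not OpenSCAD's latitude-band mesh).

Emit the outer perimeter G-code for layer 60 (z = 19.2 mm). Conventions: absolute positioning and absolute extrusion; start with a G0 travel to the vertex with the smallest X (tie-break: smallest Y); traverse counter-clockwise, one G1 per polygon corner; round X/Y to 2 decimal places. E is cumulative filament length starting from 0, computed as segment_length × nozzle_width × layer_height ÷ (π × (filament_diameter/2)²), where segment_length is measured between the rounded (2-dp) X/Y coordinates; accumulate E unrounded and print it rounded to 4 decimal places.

At z = 19.2 mm: the cube is absent (z outside [0, 13]); the sphere at (7, 5.5): section is a regular 6-gon, circumradius = √(r²−h²) = √(9.5²−1.8²) = 9.328; the r=6 cylinder at (1.5, 3.5) gives a regular 6-gon of circumradius 6 (constant along its height); Merging all regions: the regions partially overlap (shared area 68.65 mm²), so overlapping operands fuse into one piece — 1 connected region. The outline is a single polygon with 10 vertices. Extrusion per mm of travel: 0.25 × 0.32 / (π × 0.875²) = 0.033260. Accumulating E over each segment gives final E = 2.0061.

G0 X-4.50 Y3.50 Z19.20
G1 X-1.50 Y-1.70 E0.1997
G1 X1.83 Y-1.70 E0.3104
G1 X2.34 Y-2.58 E0.3443
G1 X11.66 Y-2.58 E0.6542
G1 X16.33 Y5.50 E0.9646
G1 X11.66 Y13.58 E1.2750
G1 X2.34 Y13.58 E1.5850
G1 X-0.48 Y8.70 E1.7725
G1 X-1.50 Y8.70 E1.8064
G1 X-4.50 Y3.50 E2.0061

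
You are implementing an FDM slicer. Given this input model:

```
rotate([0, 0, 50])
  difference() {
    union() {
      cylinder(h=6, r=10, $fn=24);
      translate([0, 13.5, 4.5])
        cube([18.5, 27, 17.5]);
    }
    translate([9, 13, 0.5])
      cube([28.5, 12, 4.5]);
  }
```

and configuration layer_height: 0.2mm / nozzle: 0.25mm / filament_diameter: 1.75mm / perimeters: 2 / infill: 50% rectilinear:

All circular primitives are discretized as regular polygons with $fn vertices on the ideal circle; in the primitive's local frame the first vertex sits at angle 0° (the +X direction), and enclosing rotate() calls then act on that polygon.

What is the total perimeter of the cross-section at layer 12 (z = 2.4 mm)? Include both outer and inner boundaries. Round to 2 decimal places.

At z = 2.4 mm: the r=10 cylinder contributes a regular 24-gon of circumradius 10 (perimeter = 2·24·10.000·sin(180°/24) = 62.65 mm); the cube at (0, 13.5) is not intersected at this z (z outside [4.5, 22]); Merging all regions: only the r=10 cylinder is present, so the union is just that shape — boundary = 62.65 mm; the cube at (9, 13) is present — its section is the full 28.5×12 rectangle (perimeter 81.00 mm); Subtracting the remaining from the first: starting from the result so far, the 28.5×12 cube at (9, 13) misses the remaining region (no effect) — boundary = 62.65 mm; (rotated 50° about Z; rotation is an isometry so areas/perimeters/island counts are preserved). Overall, the cross-section is a single solid region. Total boundary length (outer) = 62.65 mm.

62.65 mm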